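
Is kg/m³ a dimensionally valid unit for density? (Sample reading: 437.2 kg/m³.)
Yes

density has SI base units: kg / m^3
kg/m³ reduces to the same SI base units, so it is a valid unit for density.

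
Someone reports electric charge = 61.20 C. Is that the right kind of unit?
Yes

electric charge has SI base units: A * s
C reduces to the same SI base units, so it is a valid unit for electric charge.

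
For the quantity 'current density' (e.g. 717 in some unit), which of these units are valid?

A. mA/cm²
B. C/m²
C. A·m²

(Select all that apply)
A

current density has SI base units: A / m^2

Checking each option against A / m^2:
  A. mA/cm²: ✓ matches
  B. C/m²: ✗ does not match
  C. A·m²: ✗ does not match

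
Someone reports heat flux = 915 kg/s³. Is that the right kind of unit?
Yes

heat flux has SI base units: kg / s^3
kg/s³ reduces to the same SI base units, so it is a valid unit for heat flux.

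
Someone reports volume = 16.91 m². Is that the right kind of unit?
No

volume has SI base units: m^3
m² does NOT reduce to m^3; a valid unit for volume would be e.g. m³.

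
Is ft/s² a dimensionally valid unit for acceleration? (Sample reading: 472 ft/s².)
Yes

acceleration has SI base units: m / s^2
ft/s² reduces to the same SI base units, so it is a valid unit for acceleration.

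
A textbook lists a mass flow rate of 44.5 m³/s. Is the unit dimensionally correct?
No

mass flow rate has SI base units: kg / s
m³/s does NOT reduce to kg / s; a valid unit for mass flow rate would be e.g. kg/s.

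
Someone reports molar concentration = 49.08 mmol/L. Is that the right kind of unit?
Yes

molar concentration has SI base units: mol / m^3
mmol/L reduces to the same SI base units, so it is a valid unit for molar concentration.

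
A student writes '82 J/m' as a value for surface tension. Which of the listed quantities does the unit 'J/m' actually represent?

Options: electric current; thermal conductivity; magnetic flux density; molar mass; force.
force

surface tension should have units dimensionally equivalent to kg / s^2 (e.g. N/m).
The given unit 'J/m' reduces to kg * m / s^2. Of the listed options, that is the dimensionality of force.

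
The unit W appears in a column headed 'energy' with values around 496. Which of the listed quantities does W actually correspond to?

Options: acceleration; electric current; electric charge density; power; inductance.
power

energy should have units dimensionally equivalent to kg * m^2 / s^2 (e.g. J).
The given unit 'W' reduces to kg * m^2 / s^3. Of the listed options, that is the dimensionality of power.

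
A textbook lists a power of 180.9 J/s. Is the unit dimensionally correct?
Yes

power has SI base units: kg * m^2 / s^3
J/s reduces to the same SI base units, so it is a valid unit for power.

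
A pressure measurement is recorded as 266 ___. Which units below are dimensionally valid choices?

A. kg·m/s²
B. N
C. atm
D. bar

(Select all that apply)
C, D

pressure has SI base units: kg / (m * s^2)

Checking each option against kg / (m * s^2):
  A. kg·m/s²: ✗ does not match
  B. N: ✗ does not match
  C. atm: ✓ matches
  D. bar: ✓ matches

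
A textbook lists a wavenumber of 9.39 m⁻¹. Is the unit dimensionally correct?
Yes

wavenumber has SI base units: 1 / m
m⁻¹ reduces to the same SI base units, so it is a valid unit for wavenumber.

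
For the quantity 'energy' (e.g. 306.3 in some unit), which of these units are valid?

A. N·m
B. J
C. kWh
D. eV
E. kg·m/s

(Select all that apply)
A, B, C, D

energy has SI base units: kg * m^2 / s^2

Checking each option against kg * m^2 / s^2:
  A. N·m: ✓ matches
  B. J: ✓ matches
  C. kWh: ✓ matches
  D. eV: ✓ matches
  E. kg·m/s: ✗ does not match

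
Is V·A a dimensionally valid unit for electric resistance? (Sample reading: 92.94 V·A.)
No

electric resistance has SI base units: kg * m^2 / (A^2 * s^3)
V·A does NOT reduce to kg * m^2 / (A^2 * s^3); a valid unit for electric resistance would be e.g. Ω.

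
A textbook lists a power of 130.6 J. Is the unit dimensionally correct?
No

power has SI base units: kg * m^2 / s^3
J does NOT reduce to kg * m^2 / s^3; a valid unit for power would be e.g. W.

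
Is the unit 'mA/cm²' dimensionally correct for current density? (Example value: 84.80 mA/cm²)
Yes

current density has SI base units: A / m^2
mA/cm² reduces to the same SI base units, so it is a valid unit for current density.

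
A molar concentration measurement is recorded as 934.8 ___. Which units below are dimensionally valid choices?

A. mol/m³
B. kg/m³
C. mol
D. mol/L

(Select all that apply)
A, D

molar concentration has SI base units: mol / m^3

Checking each option against mol / m^3:
  A. mol/m³: ✓ matches
  B. kg/m³: ✗ does not match
  C. mol: ✗ does not match
  D. mol/L: ✓ matches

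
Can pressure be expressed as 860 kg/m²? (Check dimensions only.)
No

pressure has SI base units: kg / (m * s^2)
kg/m² does NOT reduce to kg / (m * s^2); a valid unit for pressure would be e.g. Pa.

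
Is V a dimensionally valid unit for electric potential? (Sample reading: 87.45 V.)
Yes

electric potential has SI base units: kg * m^2 / (A * s^3)
V reduces to the same SI base units, so it is a valid unit for electric potential.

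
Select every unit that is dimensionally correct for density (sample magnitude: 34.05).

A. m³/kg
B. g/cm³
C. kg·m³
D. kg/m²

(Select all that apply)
B

density has SI base units: kg / m^3

Checking each option against kg / m^3:
  A. m³/kg: ✗ does not match
  B. g/cm³: ✓ matches
  C. kg·m³: ✗ does not match
  D. kg/m²: ✗ does not match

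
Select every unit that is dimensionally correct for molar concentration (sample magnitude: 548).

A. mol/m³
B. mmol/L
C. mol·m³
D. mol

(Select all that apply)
A, B

molar concentration has SI base units: mol / m^3

Checking each option against mol / m^3:
  A. mol/m³: ✓ matches
  B. mmol/L: ✓ matches
  C. mol·m³: ✗ does not match
  D. mol: ✗ does not match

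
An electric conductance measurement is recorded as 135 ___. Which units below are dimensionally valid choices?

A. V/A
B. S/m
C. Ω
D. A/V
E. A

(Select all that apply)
D

electric conductance has SI base units: A^2 * s^3 / (kg * m^2)

Checking each option against A^2 * s^3 / (kg * m^2):
  A. V/A: ✗ does not match
  B. S/m: ✗ does not match
  C. Ω: ✗ does not match
  D. A/V: ✓ matches
  E. A: ✗ does not match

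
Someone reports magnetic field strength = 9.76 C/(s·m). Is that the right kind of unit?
Yes

magnetic field strength has SI base units: A / m
C/(s·m) reduces to the same SI base units, so it is a valid unit for magnetic field strength.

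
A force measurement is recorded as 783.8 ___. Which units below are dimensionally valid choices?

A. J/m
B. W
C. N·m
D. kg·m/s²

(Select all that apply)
A, D

force has SI base units: kg * m / s^2

Checking each option against kg * m / s^2:
  A. J/m: ✓ matches
  B. W: ✗ does not match
  C. N·m: ✗ does not match
  D. kg·m/s²: ✓ matches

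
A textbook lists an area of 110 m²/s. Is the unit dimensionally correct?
No

area has SI base units: m^2
m²/s does NOT reduce to m^2; a valid unit for area would be e.g. m².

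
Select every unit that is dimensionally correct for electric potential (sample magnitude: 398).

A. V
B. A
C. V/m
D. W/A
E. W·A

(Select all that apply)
A, D

electric potential has SI base units: kg * m^2 / (A * s^3)

Checking each option against kg * m^2 / (A * s^3):
  A. V: ✓ matches
  B. A: ✗ does not match
  C. V/m: ✗ does not match
  D. W/A: ✓ matches
  E. W·A: ✗ does not match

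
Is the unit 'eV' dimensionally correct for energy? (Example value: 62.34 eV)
Yes

energy has SI base units: kg * m^2 / s^2
eV reduces to the same SI base units, so it is a valid unit for energy.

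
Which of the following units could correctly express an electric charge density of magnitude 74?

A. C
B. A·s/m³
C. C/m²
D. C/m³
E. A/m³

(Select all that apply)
B, D

electric charge density has SI base units: A * s / m^3

Checking each option against A * s / m^3:
  A. C: ✗ does not match
  B. A·s/m³: ✓ matches
  C. C/m²: ✗ does not match
  D. C/m³: ✓ matches
  E. A/m³: ✗ does not match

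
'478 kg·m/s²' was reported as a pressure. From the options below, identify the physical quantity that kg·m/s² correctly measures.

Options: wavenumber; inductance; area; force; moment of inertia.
force

pressure should have units dimensionally equivalent to kg / (m * s^2) (e.g. Pa).
The given unit 'kg·m/s²' reduces to kg * m / s^2. Of the listed options, that is the dimensionality of force.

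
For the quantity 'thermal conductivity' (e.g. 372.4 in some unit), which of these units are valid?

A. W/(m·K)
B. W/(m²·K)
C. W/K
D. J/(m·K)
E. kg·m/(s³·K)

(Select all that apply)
A, E

thermal conductivity has SI base units: kg * m / (s^3 * K)

Checking each option against kg * m / (s^3 * K):
  A. W/(m·K): ✓ matches
  B. W/(m²·K): ✗ does not match
  C. W/K: ✗ does not match
  D. J/(m·K): ✗ does not match
  E. kg·m/(s³·K): ✓ matches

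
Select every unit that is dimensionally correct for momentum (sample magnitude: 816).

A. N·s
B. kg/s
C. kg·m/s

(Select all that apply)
A, C

momentum has SI base units: kg * m / s

Checking each option against kg * m / s:
  A. N·s: ✓ matches
  B. kg/s: ✗ does not match
  C. kg·m/s: ✓ matches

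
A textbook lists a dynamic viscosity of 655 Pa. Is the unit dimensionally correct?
No

dynamic viscosity has SI base units: kg / (m * s)
Pa does NOT reduce to kg / (m * s); a valid unit for dynamic viscosity would be e.g. Pa·s.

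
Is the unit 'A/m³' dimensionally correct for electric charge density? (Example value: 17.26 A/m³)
No

electric charge density has SI base units: A * s / m^3
A/m³ does NOT reduce to A * s / m^3; a valid unit for electric charge density would be e.g. C/m³.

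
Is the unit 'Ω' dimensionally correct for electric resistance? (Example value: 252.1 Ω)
Yes

electric resistance has SI base units: kg * m^2 / (A^2 * s^3)
Ω reduces to the same SI base units, so it is a valid unit for electric resistance.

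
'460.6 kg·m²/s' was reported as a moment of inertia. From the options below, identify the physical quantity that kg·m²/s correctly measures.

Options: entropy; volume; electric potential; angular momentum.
angular momentum

moment of inertia should have units dimensionally equivalent to kg * m^2 (e.g. kg·m²).
The given unit 'kg·m²/s' reduces to kg * m^2 / s. Of the listed options, that is the dimensionality of angular momentum.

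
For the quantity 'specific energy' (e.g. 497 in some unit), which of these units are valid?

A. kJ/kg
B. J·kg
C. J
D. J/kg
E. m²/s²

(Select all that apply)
A, D, E

specific energy has SI base units: m^2 / s^2

Checking each option against m^2 / s^2:
  A. kJ/kg: ✓ matches
  B. J·kg: ✗ does not match
  C. J: ✗ does not match
  D. J/kg: ✓ matches
  E. m²/s²: ✓ matches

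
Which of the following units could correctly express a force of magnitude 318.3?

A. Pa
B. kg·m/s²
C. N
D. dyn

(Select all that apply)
B, C, D

force has SI base units: kg * m / s^2

Checking each option against kg * m / s^2:
  A. Pa: ✗ does not match
  B. kg·m/s²: ✓ matches
  C. N: ✓ matches
  D. dyn: ✓ matches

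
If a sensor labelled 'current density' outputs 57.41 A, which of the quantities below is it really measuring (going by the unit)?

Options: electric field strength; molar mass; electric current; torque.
electric current

current density should have units dimensionally equivalent to A / m^2 (e.g. A/m²).
The given unit 'A' reduces to A. Of the listed options, that is the dimensionality of electric current.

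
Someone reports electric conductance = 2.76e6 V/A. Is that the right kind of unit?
No

electric conductance has SI base units: A^2 * s^3 / (kg * m^2)
V/A does NOT reduce to A^2 * s^3 / (kg * m^2); a valid unit for electric conductance would be e.g. S.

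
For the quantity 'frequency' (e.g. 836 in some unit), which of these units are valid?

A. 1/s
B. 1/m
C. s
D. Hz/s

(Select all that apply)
A

frequency has SI base units: 1 / s

Checking each option against 1 / s:
  A. 1/s: ✓ matches
  B. 1/m: ✗ does not match
  C. s: ✗ does not match
  D. Hz/s: ✗ does not match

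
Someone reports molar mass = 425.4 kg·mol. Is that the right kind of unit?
No

molar mass has SI base units: kg / mol
kg·mol does NOT reduce to kg / mol; a valid unit for molar mass would be e.g. kg/mol.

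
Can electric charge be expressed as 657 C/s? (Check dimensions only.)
No

electric charge has SI base units: A * s
C/s does NOT reduce to A * s; a valid unit for electric charge would be e.g. C.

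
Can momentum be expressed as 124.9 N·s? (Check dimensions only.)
Yes

momentum has SI base units: kg * m / s
N·s reduces to the same SI base units, so it is a valid unit for momentum.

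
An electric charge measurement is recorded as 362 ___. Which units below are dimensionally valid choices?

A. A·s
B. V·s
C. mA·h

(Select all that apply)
A, C

electric charge has SI base units: A * s

Checking each option against A * s:
  A. A·s: ✓ matches
  B. V·s: ✗ does not match
  C. mA·h: ✓ matches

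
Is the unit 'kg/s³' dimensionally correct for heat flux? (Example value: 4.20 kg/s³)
Yes

heat flux has SI base units: kg / s^3
kg/s³ reduces to the same SI base units, so it is a valid unit for heat flux.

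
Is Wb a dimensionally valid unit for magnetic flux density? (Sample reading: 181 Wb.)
No

magnetic flux density has SI base units: kg / (A * s^2)
Wb does NOT reduce to kg / (A * s^2); a valid unit for magnetic flux density would be e.g. T.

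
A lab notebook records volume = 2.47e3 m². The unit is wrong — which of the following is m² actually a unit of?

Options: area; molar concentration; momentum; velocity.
area

volume should have units dimensionally equivalent to m^3 (e.g. m³).
The given unit 'm²' reduces to m^2. Of the listed options, that is the dimensionality of area.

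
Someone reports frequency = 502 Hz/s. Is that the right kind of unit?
No

frequency has SI base units: 1 / s
Hz/s does NOT reduce to 1 / s; a valid unit for frequency would be e.g. Hz.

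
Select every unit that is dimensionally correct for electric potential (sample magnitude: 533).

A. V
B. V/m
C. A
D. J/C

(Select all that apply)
A, D

electric potential has SI base units: kg * m^2 / (A * s^3)

Checking each option against kg * m^2 / (A * s^3):
  A. V: ✓ matches
  B. V/m: ✗ does not match
  C. A: ✗ does not match
  D. J/C: ✓ matches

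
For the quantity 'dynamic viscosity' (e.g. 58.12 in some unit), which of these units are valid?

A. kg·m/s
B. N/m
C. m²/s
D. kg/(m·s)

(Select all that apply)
D

dynamic viscosity has SI base units: kg / (m * s)

Checking each option against kg / (m * s):
  A. kg·m/s: ✗ does not match
  B. N/m: ✗ does not match
  C. m²/s: ✗ does not match
  D. kg/(m·s): ✓ matches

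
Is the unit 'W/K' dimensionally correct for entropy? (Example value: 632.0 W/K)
No

entropy has SI base units: kg * m^2 / (s^2 * K)
W/K does NOT reduce to kg * m^2 / (s^2 * K); a valid unit for entropy would be e.g. J/K.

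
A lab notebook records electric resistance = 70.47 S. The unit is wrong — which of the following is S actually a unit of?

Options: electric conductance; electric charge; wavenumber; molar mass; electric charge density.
electric conductance

electric resistance should have units dimensionally equivalent to kg * m^2 / (A^2 * s^3) (e.g. Ω).
The given unit 'S' reduces to A^2 * s^3 / (kg * m^2). Of the listed options, that is the dimensionality of electric conductance.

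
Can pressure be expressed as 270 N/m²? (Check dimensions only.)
Yes

pressure has SI base units: kg / (m * s^2)
N/m² reduces to the same SI base units, so it is a valid unit for pressure.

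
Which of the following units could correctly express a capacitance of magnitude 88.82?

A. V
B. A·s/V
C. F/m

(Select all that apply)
B

capacitance has SI base units: A^2 * s^4 / (kg * m^2)

Checking each option against A^2 * s^4 / (kg * m^2):
  A. V: ✗ does not match
  B. A·s/V: ✓ matches
  C. F/m: ✗ does not match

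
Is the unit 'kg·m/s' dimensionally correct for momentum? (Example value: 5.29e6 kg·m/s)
Yes

momentum has SI base units: kg * m / s
kg·m/s reduces to the same SI base units, so it is a valid unit for momentum.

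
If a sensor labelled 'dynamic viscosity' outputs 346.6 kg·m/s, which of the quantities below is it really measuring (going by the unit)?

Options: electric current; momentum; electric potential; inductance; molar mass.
momentum

dynamic viscosity should have units dimensionally equivalent to kg / (m * s) (e.g. Pa·s).
The given unit 'kg·m/s' reduces to kg * m / s. Of the listed options, that is the dimensionality of momentum.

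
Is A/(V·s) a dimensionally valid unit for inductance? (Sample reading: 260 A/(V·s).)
No

inductance has SI base units: kg * m^2 / (A^2 * s^2)
A/(V·s) does NOT reduce to kg * m^2 / (A^2 * s^2); a valid unit for inductance would be e.g. H.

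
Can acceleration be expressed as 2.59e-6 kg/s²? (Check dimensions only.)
No

acceleration has SI base units: m / s^2
kg/s² does NOT reduce to m / s^2; a valid unit for acceleration would be e.g. m/s².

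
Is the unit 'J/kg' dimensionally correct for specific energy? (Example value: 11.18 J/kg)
Yes

specific energy has SI base units: m^2 / s^2
J/kg reduces to the same SI base units, so it is a valid unit for specific energy.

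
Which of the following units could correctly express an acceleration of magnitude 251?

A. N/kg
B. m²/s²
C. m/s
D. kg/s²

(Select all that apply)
A

acceleration has SI base units: m / s^2

Checking each option against m / s^2:
  A. N/kg: ✓ matches
  B. m²/s²: ✗ does not match
  C. m/s: ✗ does not match
  D. kg/s²: ✗ does not match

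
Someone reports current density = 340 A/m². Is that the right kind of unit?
Yes

current density has SI base units: A / m^2
A/m² reduces to the same SI base units, so it is a valid unit for current density.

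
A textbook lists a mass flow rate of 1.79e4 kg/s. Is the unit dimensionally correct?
Yes

mass flow rate has SI base units: kg / s
kg/s reduces to the same SI base units, so it is a valid unit for mass flow rate.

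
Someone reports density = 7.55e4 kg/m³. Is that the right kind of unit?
Yes

density has SI base units: kg / m^3
kg/m³ reduces to the same SI base units, so it is a valid unit for density.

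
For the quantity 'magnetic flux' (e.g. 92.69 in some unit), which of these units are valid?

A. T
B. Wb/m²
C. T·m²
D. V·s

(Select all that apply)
C, D

magnetic flux has SI base units: kg * m^2 / (A * s^2)

Checking each option against kg * m^2 / (A * s^2):
  A. T: ✗ does not match
  B. Wb/m²: ✗ does not match
  C. T·m²: ✓ matches
  D. V·s: ✓ matches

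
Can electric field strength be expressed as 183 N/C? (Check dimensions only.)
Yes

electric field strength has SI base units: kg * m / (A * s^3)
N/C reduces to the same SI base units, so it is a valid unit for electric field strength.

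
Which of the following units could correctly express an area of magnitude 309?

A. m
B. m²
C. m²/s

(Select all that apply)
B

area has SI base units: m^2

Checking each option against m^2:
  A. m: ✗ does not match
  B. m²: ✓ matches
  C. m²/s: ✗ does not match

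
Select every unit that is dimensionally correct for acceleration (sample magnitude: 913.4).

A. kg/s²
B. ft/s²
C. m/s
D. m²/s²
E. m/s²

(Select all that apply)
B, E

acceleration has SI base units: m / s^2

Checking each option against m / s^2:
  A. kg/s²: ✗ does not match
  B. ft/s²: ✓ matches
  C. m/s: ✗ does not match
  D. m²/s²: ✗ does not match
  E. m/s²: ✓ matches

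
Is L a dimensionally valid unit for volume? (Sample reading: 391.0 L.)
Yes

volume has SI base units: m^3
L reduces to the same SI base units, so it is a valid unit for volume.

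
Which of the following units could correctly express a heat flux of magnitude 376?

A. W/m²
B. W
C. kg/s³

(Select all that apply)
A, C

heat flux has SI base units: kg / s^3

Checking each option against kg / s^3:
  A. W/m²: ✓ matches
  B. W: ✗ does not match
  C. kg/s³: ✓ matches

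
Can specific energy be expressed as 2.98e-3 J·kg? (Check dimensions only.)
No

specific energy has SI base units: m^2 / s^2
J·kg does NOT reduce to m^2 / s^2; a valid unit for specific energy would be e.g. J/kg.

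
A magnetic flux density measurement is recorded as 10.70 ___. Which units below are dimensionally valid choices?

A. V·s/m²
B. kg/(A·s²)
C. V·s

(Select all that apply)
A, B

magnetic flux density has SI base units: kg / (A * s^2)

Checking each option against kg / (A * s^2):
  A. V·s/m²: ✓ matches
  B. kg/(A·s²): ✓ matches
  C. V·s: ✗ does not match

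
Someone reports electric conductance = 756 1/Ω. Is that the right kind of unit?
Yes

electric conductance has SI base units: A^2 * s^3 / (kg * m^2)
1/Ω reduces to the same SI base units, so it is a valid unit for electric conductance.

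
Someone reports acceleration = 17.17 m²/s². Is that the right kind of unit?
No

acceleration has SI base units: m / s^2
m²/s² does NOT reduce to m / s^2; a valid unit for acceleration would be e.g. m/s².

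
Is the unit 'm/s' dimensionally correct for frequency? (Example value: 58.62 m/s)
No

frequency has SI base units: 1 / s
m/s does NOT reduce to 1 / s; a valid unit for frequency would be e.g. Hz.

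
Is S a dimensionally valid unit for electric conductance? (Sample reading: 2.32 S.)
Yes

electric conductance has SI base units: A^2 * s^3 / (kg * m^2)
S reduces to the same SI base units, so it is a valid unit for electric conductance.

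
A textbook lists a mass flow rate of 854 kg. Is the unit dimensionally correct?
No

mass flow rate has SI base units: kg / s
kg does NOT reduce to kg / s; a valid unit for mass flow rate would be e.g. kg/s.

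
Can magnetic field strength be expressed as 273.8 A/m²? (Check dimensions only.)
No

magnetic field strength has SI base units: A / m
A/m² does NOT reduce to A / m; a valid unit for magnetic field strength would be e.g. A/m.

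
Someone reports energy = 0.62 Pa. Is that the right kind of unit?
No

energy has SI base units: kg * m^2 / s^2
Pa does NOT reduce to kg * m^2 / s^2; a valid unit for energy would be e.g. J.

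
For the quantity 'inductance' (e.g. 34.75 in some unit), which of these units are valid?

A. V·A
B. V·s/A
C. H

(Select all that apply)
B, C

inductance has SI base units: kg * m^2 / (A^2 * s^2)

Checking each option against kg * m^2 / (A^2 * s^2):
  A. V·A: ✗ does not match
  B. V·s/A: ✓ matches
  C. H: ✓ matches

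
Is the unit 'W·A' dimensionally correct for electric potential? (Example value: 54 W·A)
No

electric potential has SI base units: kg * m^2 / (A * s^3)
W·A does NOT reduce to kg * m^2 / (A * s^3); a valid unit for electric potential would be e.g. V.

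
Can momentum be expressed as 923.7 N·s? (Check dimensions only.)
Yes

momentum has SI base units: kg * m / s
N·s reduces to the same SI base units, so it is a valid unit for momentum.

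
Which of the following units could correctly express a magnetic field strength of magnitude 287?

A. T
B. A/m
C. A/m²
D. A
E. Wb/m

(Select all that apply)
B

magnetic field strength has SI base units: A / m

Checking each option against A / m:
  A. T: ✗ does not match
  B. A/m: ✓ matches
  C. A/m²: ✗ does not match
  D. A: ✗ does not match
  E. Wb/m: ✗ does not match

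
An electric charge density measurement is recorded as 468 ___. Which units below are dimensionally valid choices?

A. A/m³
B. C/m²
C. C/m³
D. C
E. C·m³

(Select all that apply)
C

electric charge density has SI base units: A * s / m^3

Checking each option against A * s / m^3:
  A. A/m³: ✗ does not match
  B. C/m²: ✗ does not match
  C. C/m³: ✓ matches
  D. C: ✗ does not match
  E. C·m³: ✗ does not match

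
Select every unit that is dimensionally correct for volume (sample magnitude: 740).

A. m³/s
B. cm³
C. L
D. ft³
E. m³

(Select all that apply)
B, C, D, E

volume has SI base units: m^3

Checking each option against m^3:
  A. m³/s: ✗ does not match
  B. cm³: ✓ matches
  C. L: ✓ matches
  D. ft³: ✓ matches
  E. m³: ✓ matches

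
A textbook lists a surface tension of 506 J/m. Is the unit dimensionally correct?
No

surface tension has SI base units: kg / s^2
J/m does NOT reduce to kg / s^2; a valid unit for surface tension would be e.g. N/m.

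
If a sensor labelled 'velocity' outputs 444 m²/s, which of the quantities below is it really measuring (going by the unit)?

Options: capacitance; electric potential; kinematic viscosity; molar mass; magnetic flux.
kinematic viscosity

velocity should have units dimensionally equivalent to m / s (e.g. m/s).
The given unit 'm²/s' reduces to m^2 / s. Of the listed options, that is the dimensionality of kinematic viscosity.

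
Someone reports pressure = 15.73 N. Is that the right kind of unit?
No

pressure has SI base units: kg / (m * s^2)
N does NOT reduce to kg / (m * s^2); a valid unit for pressure would be e.g. Pa.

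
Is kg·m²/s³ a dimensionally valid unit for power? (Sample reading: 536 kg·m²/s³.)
Yes

power has SI base units: kg * m^2 / s^3
kg·m²/s³ reduces to the same SI base units, so it is a valid unit for power.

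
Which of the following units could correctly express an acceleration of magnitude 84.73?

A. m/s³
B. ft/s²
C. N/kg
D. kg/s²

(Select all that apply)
B, C

acceleration has SI base units: m / s^2

Checking each option against m / s^2:
  A. m/s³: ✗ does not match
  B. ft/s²: ✓ matches
  C. N/kg: ✓ matches
  D. kg/s²: ✗ does not match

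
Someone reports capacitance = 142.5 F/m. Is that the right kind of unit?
No

capacitance has SI base units: A^2 * s^4 / (kg * m^2)
F/m does NOT reduce to A^2 * s^4 / (kg * m^2); a valid unit for capacitance would be e.g. F.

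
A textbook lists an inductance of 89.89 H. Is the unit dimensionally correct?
Yes

inductance has SI base units: kg * m^2 / (A^2 * s^2)
H reduces to the same SI base units, so it is a valid unit for inductance.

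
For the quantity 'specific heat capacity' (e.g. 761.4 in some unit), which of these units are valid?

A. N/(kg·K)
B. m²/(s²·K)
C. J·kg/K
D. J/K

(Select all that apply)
B

specific heat capacity has SI base units: m^2 / (s^2 * K)

Checking each option against m^2 / (s^2 * K):
  A. N/(kg·K): ✗ does not match
  B. m²/(s²·K): ✓ matches
  C. J·kg/K: ✗ does not match
  D. J/K: ✗ does not match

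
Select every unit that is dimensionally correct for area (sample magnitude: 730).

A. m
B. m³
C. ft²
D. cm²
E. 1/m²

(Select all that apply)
C, D

area has SI base units: m^2

Checking each option against m^2:
  A. m: ✗ does not match
  B. m³: ✗ does not match
  C. ft²: ✓ matches
  D. cm²: ✓ matches
  E. 1/m²: ✗ does not match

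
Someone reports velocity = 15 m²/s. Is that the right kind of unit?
No

velocity has SI base units: m / s
m²/s does NOT reduce to m / s; a valid unit for velocity would be e.g. m/s.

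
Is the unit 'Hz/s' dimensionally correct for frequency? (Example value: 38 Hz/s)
No

frequency has SI base units: 1 / s
Hz/s does NOT reduce to 1 / s; a valid unit for frequency would be e.g. Hz.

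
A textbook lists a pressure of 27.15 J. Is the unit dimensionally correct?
No

pressure has SI base units: kg / (m * s^2)
J does NOT reduce to kg / (m * s^2); a valid unit for pressure would be e.g. Pa.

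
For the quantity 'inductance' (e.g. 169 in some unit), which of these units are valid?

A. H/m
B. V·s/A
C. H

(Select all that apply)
B, C

inductance has SI base units: kg * m^2 / (A^2 * s^2)

Checking each option against kg * m^2 / (A^2 * s^2):
  A. H/m: ✗ does not match
  B. V·s/A: ✓ matches
  C. H: ✓ matches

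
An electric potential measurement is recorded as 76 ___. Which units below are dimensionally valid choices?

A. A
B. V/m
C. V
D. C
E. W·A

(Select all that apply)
C

electric potential has SI base units: kg * m^2 / (A * s^3)

Checking each option against kg * m^2 / (A * s^3):
  A. A: ✗ does not match
  B. V/m: ✗ does not match
  C. V: ✓ matches
  D. C: ✗ does not match
  E. W·A: ✗ does not match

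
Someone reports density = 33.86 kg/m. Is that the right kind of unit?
No

density has SI base units: kg / m^3
kg/m does NOT reduce to kg / m^3; a valid unit for density would be e.g. kg/m³.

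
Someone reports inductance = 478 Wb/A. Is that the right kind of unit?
Yes

inductance has SI base units: kg * m^2 / (A^2 * s^2)
Wb/A reduces to the same SI base units, so it is a valid unit for inductance.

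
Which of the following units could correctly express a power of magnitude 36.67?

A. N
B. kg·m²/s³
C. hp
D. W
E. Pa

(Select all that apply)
B, C, D

power has SI base units: kg * m^2 / s^3

Checking each option against kg * m^2 / s^3:
  A. N: ✗ does not match
  B. kg·m²/s³: ✓ matches
  C. hp: ✓ matches
  D. W: ✓ matches
  E. Pa: ✗ does not match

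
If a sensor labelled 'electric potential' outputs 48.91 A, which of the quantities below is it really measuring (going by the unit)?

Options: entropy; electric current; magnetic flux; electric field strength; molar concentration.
electric current

electric potential should have units dimensionally equivalent to kg * m^2 / (A * s^3) (e.g. V).
The given unit 'A' reduces to A. Of the listed options, that is the dimensionality of electric current.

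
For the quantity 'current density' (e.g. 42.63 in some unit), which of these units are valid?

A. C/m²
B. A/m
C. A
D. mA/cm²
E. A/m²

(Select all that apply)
D, E

current density has SI base units: A / m^2

Checking each option against A / m^2:
  A. C/m²: ✗ does not match
  B. A/m: ✗ does not match
  C. A: ✗ does not match
  D. mA/cm²: ✓ matches
  E. A/m²: ✓ matches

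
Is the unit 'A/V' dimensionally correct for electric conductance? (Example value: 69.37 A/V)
Yes

electric conductance has SI base units: A^2 * s^3 / (kg * m^2)
A/V reduces to the same SI base units, so it is a valid unit for electric conductance.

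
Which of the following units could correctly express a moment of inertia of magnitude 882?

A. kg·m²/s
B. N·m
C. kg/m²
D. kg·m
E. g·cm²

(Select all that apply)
E

moment of inertia has SI base units: kg * m^2

Checking each option against kg * m^2:
  A. kg·m²/s: ✗ does not match
  B. N·m: ✗ does not match
  C. kg/m²: ✗ does not match
  D. kg·m: ✗ does not match
  E. g·cm²: ✓ matches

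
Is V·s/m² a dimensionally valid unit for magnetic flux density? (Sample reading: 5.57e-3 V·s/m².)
Yes

magnetic flux density has SI base units: kg / (A * s^2)
V·s/m² reduces to the same SI base units, so it is a valid unit for magnetic flux density.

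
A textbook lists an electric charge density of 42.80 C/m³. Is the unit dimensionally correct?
Yes

electric charge density has SI base units: A * s / m^3
C/m³ reduces to the same SI base units, so it is a valid unit for electric charge density.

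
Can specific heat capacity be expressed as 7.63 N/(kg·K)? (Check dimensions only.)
No

specific heat capacity has SI base units: m^2 / (s^2 * K)
N/(kg·K) does NOT reduce to m^2 / (s^2 * K); a valid unit for specific heat capacity would be e.g. J/(kg·K).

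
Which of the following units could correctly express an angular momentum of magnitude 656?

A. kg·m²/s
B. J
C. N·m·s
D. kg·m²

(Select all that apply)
A, C

angular momentum has SI base units: kg * m^2 / s

Checking each option against kg * m^2 / s:
  A. kg·m²/s: ✓ matches
  B. J: ✗ does not match
  C. N·m·s: ✓ matches
  D. kg·m²: ✗ does not match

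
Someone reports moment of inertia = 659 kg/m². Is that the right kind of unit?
No

moment of inertia has SI base units: kg * m^2
kg/m² does NOT reduce to kg * m^2; a valid unit for moment of inertia would be e.g. kg·m².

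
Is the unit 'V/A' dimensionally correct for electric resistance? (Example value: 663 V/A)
Yes

electric resistance has SI base units: kg * m^2 / (A^2 * s^3)
V/A reduces to the same SI base units, so it is a valid unit for electric resistance.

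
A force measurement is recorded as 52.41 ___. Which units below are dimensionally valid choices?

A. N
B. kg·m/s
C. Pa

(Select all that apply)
A

force has SI base units: kg * m / s^2

Checking each option against kg * m / s^2:
  A. N: ✓ matches
  B. kg·m/s: ✗ does not match
  C. Pa: ✗ does not match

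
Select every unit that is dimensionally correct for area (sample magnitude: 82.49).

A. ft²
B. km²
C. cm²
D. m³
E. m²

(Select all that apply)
A, B, C, E

area has SI base units: m^2

Checking each option against m^2:
  A. ft²: ✓ matches
  B. km²: ✓ matches
  C. cm²: ✓ matches
  D. m³: ✗ does not match
  E. m²: ✓ matches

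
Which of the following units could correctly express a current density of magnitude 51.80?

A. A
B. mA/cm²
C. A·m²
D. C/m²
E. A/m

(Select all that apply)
B

current density has SI base units: A / m^2

Checking each option against A / m^2:
  A. A: ✗ does not match
  B. mA/cm²: ✓ matches
  C. A·m²: ✗ does not match
  D. C/m²: ✗ does not match
  E. A/m: ✗ does not match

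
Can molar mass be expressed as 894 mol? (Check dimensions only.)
No

molar mass has SI base units: kg / mol
mol does NOT reduce to kg / mol; a valid unit for molar mass would be e.g. kg/mol.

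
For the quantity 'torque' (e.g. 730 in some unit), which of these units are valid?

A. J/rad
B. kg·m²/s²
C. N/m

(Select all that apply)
A, B

torque has SI base units: kg * m^2 / s^2

Checking each option against kg * m^2 / s^2:
  A. J/rad: ✓ matches
  B. kg·m²/s²: ✓ matches
  C. N/m: ✗ does not match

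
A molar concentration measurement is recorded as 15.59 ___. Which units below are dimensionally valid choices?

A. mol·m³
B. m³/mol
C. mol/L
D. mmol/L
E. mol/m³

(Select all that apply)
C, D, E

molar concentration has SI base units: mol / m^3

Checking each option against mol / m^3:
  A. mol·m³: ✗ does not match
  B. m³/mol: ✗ does not match
  C. mol/L: ✓ matches
  D. mmol/L: ✓ matches
  E. mol/m³: ✓ matches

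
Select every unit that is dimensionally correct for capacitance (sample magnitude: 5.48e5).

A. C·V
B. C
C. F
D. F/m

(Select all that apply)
C

capacitance has SI base units: A^2 * s^4 / (kg * m^2)

Checking each option against A^2 * s^4 / (kg * m^2):
  A. C·V: ✗ does not match
  B. C: ✗ does not match
  C. F: ✓ matches
  D. F/m: ✗ does not match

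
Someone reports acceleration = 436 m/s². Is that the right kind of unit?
Yes

acceleration has SI base units: m / s^2
m/s² reduces to the same SI base units, so it is a valid unit for acceleration.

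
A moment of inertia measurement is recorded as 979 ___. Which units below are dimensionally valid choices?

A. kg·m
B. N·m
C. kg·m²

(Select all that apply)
C

moment of inertia has SI base units: kg * m^2

Checking each option against kg * m^2:
  A. kg·m: ✗ does not match
  B. N·m: ✗ does not match
  C. kg·m²: ✓ matches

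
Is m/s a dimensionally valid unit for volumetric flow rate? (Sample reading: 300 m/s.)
No

volumetric flow rate has SI base units: m^3 / s
m/s does NOT reduce to m^3 / s; a valid unit for volumetric flow rate would be e.g. m³/s.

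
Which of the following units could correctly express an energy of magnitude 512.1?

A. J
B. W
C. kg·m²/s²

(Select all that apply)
A, C

energy has SI base units: kg * m^2 / s^2

Checking each option against kg * m^2 / s^2:
  A. J: ✓ matches
  B. W: ✗ does not match
  C. kg·m²/s²: ✓ matches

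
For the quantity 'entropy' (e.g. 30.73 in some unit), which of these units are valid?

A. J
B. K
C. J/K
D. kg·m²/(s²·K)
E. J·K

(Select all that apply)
C, D

entropy has SI base units: kg * m^2 / (s^2 * K)

Checking each option against kg * m^2 / (s^2 * K):
  A. J: ✗ does not match
  B. K: ✗ does not match
  C. J/K: ✓ matches
  D. kg·m²/(s²·K): ✓ matches
  E. J·K: ✗ does not match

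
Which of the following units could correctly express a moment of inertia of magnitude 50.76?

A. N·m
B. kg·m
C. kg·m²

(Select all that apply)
C

moment of inertia has SI base units: kg * m^2

Checking each option against kg * m^2:
  A. N·m: ✗ does not match
  B. kg·m: ✗ does not match
  C. kg·m²: ✓ matches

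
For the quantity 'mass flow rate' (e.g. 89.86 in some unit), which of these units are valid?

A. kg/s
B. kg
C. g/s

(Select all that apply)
A, C

mass flow rate has SI base units: kg / s

Checking each option against kg / s:
  A. kg/s: ✓ matches
  B. kg: ✗ does not match
  C. g/s: ✓ matches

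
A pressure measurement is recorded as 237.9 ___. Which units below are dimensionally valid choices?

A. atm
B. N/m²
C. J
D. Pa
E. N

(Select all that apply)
A, B, D

pressure has SI base units: kg / (m * s^2)

Checking each option against kg / (m * s^2):
  A. atm: ✓ matches
  B. N/m²: ✓ matches
  C. J: ✗ does not match
  D. Pa: ✓ matches
  E. N: ✗ does not match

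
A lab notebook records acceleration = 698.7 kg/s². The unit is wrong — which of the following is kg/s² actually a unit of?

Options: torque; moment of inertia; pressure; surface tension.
surface tension

acceleration should have units dimensionally equivalent to m / s^2 (e.g. m/s²).
The given unit 'kg/s²' reduces to kg / s^2. Of the listed options, that is the dimensionality of surface tension.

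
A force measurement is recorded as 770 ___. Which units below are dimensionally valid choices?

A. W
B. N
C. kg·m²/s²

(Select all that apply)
B

force has SI base units: kg * m / s^2

Checking each option against kg * m / s^2:
  A. W: ✗ does not match
  B. N: ✓ matches
  C. kg·m²/s²: ✗ does not match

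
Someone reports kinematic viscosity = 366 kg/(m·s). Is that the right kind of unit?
No

kinematic viscosity has SI base units: m^2 / s
kg/(m·s) does NOT reduce to m^2 / s; a valid unit for kinematic viscosity would be e.g. m²/s.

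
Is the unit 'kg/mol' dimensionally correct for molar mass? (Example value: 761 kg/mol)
Yes

molar mass has SI base units: kg / mol
kg/mol reduces to the same SI base units, so it is a valid unit for molar mass.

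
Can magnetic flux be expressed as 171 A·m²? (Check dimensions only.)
No

magnetic flux has SI base units: kg * m^2 / (A * s^2)
A·m² does NOT reduce to kg * m^2 / (A * s^2); a valid unit for magnetic flux would be e.g. Wb.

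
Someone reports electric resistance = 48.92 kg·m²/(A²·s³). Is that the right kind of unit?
Yes

electric resistance has SI base units: kg * m^2 / (A^2 * s^3)
kg·m²/(A²·s³) reduces to the same SI base units, so it is a valid unit for electric resistance.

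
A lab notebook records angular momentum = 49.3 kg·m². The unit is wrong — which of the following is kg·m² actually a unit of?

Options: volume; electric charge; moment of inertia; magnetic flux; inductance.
moment of inertia

angular momentum should have units dimensionally equivalent to kg * m^2 / s (e.g. kg·m²/s).
The given unit 'kg·m²' reduces to kg * m^2. Of the listed options, that is the dimensionality of moment of inertia.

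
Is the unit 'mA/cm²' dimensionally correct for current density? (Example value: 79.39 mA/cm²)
Yes

current density has SI base units: A / m^2
mA/cm² reduces to the same SI base units, so it is a valid unit for current density.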